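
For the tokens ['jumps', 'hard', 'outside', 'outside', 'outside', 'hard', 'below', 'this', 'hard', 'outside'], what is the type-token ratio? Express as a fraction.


Tokens: 10
Unique types: ('below', 'hard', 'jumps', 'outside', 'this') = 5
TTR = 5/10
Simplify: divide both by 5 -> 1/2
TTR = 1/2

1/2


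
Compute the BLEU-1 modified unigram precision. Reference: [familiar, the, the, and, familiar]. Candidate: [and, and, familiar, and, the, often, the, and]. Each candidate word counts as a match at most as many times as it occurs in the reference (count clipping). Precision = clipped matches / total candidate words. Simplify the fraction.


Reference word counts: {'and': 1, 'familiar': 2, 'the': 2}
Checking each candidate word (with clipping):
  'and' -> in reference (ref count 1, used 1/1) -> match (matches: 1)
  'and' -> ref count 1 already used up (1/1) -> clipped, no match (matches: 1)
  'familiar' -> in reference (ref count 2, used 1/2) -> match (matches: 2)
  'and' -> ref count 1 already used up (1/1) -> clipped, no match (matches: 2)
  'the' -> in reference (ref count 2, used 1/2) -> match (matches: 3)
  'often' -> not in reference -> no match (matches: 3)
  'the' -> in reference (ref count 2, used 2/2) -> match (matches: 4)
  'and' -> ref count 1 already used up (1/1) -> clipped, no match (matches: 4)
Clipped matches: 4, Candidate length: 8
Precision = 4/8 = 1/2

1/2


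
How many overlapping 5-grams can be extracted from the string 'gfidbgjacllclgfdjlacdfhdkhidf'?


String 'gfidbgjacllclgfdjlacdfhdkhidf' has length L = 29.
Number of overlapping n-grams = L - n + 1
Substituting: 29 - 5 + 1 = 25

25


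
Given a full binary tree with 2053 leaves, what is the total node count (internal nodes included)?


Leaf nodes (terminals): 2053
Internal nodes = n - 1 = 2053 - 1 = 2052
Total = leaves + internal = 2053 + 2052 = 4105

4105


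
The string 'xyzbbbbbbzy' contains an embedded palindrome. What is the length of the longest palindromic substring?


Scanning 'xyzbbbbbbzy' for palindromic substrings.
Substring at positions 1-10: 'yzbbbbbbzy'.
Check: reverse('yzbbbbbbzy') = 'yzbbbbbbzy' -> palindrome confirmed.
Neighbouring characters ('x' / '-') break symmetry, so it cannot extend further.
No longer palindromic substring exists; longest length = 10

10


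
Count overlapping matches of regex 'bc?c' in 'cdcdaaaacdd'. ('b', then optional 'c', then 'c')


Pattern: bc?c means 'b', then optional 'c', then 'c'.
Scanning 'cdcdaaaacdd' position-by-position:
  Pos 0: window 'cdc' -> no
  Pos 1: window 'dcd' -> no
  Pos 2: window 'cda' -> no
  Pos 3: window 'daa' -> no
  Pos 4: window 'aaa' -> no
  Pos 5: window 'aaa' -> no
  Pos 6: window 'aac' -> no
  Pos 7: window 'acd' -> no
  Pos 8: window 'cdd' -> no
  Pos 9: window 'dd' -> no
  Pos 10: window 'd' -> no
Total matches: 0

0


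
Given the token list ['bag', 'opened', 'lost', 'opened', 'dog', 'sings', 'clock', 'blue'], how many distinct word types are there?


Listing all tokens and tracking unique types:
  Token 1: 'bag' -> NEW (unique so far: 1)
  Token 2: 'opened' -> NEW (unique so far: 2)
  Token 3: 'lost' -> NEW (unique so far: 3)
  Token 4: 'opened' -> duplicate (unique so far: 3)
  Token 5: 'dog' -> NEW (unique so far: 4)
  Token 6: 'sings' -> NEW (unique so far: 5)
  Token 7: 'clock' -> NEW (unique so far: 6)
  Token 8: 'blue' -> NEW (unique so far: 7)
Unique types: ('bag', 'blue', 'clock', 'dog', 'lost', 'opened', 'sings')
Vocabulary size: 7

7


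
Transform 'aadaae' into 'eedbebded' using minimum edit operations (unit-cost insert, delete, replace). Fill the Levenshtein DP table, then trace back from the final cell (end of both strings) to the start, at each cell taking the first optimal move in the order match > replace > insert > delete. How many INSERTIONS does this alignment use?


Edit distance = 7. Backtracking from cell (6, 9) with preference match > replace > insert > delete,
then listing the resulting alignment 'aadaae' -> 'eedbebded' left to right:
  Step 1: replace a->e
  Step 2: replace a->e
  Step 3: keep 'd'
  Step 4: insert 'b' [insertion #1]
  Step 5: insert 'e' [insertion #2]
  Step 6: replace a->b
  Step 7: replace a->d
  Step 8: keep 'e'
  Step 9: insert 'd' [insertion #3]
Total insertions: 3

3


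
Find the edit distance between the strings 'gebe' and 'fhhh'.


Building DP table for s1='gebe' (len 4) and s2='fhhh' (len 4):
       f  h  h  h
    0  1  2  3  4
  g 1  1  2  3  4
  e 2  2  2  3  4
  b 3  3  3  3  4
  e 4  4  4  4  4
Edit distance = dp[4][4] = 4

4


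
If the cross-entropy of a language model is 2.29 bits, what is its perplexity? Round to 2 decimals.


Perplexity formula: PP = 2^H
H = 2.29
PP = 2^2.29
Decompose: 2^2.29 = 2^2 * 2^0.29
2^2 = 4, 2^0.29 ~ 1.2226403
PP ~ 4 * 1.2226403 = 4.8905612
Rounded to 2 decimals: 4.89

4.89


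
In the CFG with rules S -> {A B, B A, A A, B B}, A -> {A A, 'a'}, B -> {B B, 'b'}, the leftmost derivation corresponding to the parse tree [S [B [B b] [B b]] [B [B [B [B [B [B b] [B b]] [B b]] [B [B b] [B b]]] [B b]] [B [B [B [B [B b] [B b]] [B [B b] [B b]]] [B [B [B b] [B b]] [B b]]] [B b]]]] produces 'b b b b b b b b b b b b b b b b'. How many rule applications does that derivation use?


Every bracketed nonterminal node [X ...] in the tree is produced by exactly one rule application.
Reading the tree off as a leftmost derivation:
  Step 1: S  =>  B B   (applied S -> B B)
  Step 2: B B  =>  B B B   (applied B -> B B)
  Step 3: B B B  =>  b B B   (applied B -> b)
  Step 4: b B B  =>  b b B   (applied B -> b)
  Step 5: b b B  =>  b b B B   (applied B -> B B)
  Step 6: b b B B  =>  b b B B B   (applied B -> B B)
  Step 7: b b B B B  =>  b b B B B B   (applied B -> B B)
  Step 8: b b B B B B  =>  b b B B B B B   (applied B -> B B)
  Step 9: b b B B B B B  =>  b b B B B B B B   (applied B -> B B)
  Step 10: b b B B B B B B  =>  b b b B B B B B   (applied B -> b)
  Step 11: b b b B B B B B  =>  b b b b B B B B   (applied B -> b)
  Step 12: b b b b B B B B  =>  b b b b b B B B   (applied B -> b)
  Step 13: b b b b b B B B  =>  b b b b b B B B B   (applied B -> B B)
  Step 14: b b b b b B B B B  =>  b b b b b b B B B   (applied B -> b)
  Step 15: b b b b b b B B B  =>  b b b b b b b B B   (applied B -> b)
  Step 16: b b b b b b b B B  =>  b b b b b b b b B   (applied B -> b)
  Step 17: b b b b b b b b B  =>  b b b b b b b b B B   (applied B -> B B)
  Step 18: b b b b b b b b B B  =>  b b b b b b b b B B B   (applied B -> B B)
  Step 19: b b b b b b b b B B B  =>  b b b b b b b b B B B B   (applied B -> B B)
  Step 20: b b b b b b b b B B B B  =>  b b b b b b b b B B B B B   (applied B -> B B)
  Step 21: b b b b b b b b B B B B B  =>  b b b b b b b b b B B B B   (applied B -> b)
  Step 22: b b b b b b b b b B B B B  =>  b b b b b b b b b b B B B   (applied B -> b)
  Step 23: b b b b b b b b b b B B B  =>  b b b b b b b b b b B B B B   (applied B -> B B)
  Step 24: b b b b b b b b b b B B B B  =>  b b b b b b b b b b b B B B   (applied B -> b)
  Step 25: b b b b b b b b b b b B B B  =>  b b b b b b b b b b b b B B   (applied B -> b)
  Step 26: b b b b b b b b b b b b B B  =>  b b b b b b b b b b b b B B B   (applied B -> B B)
  Step 27: b b b b b b b b b b b b B B B  =>  b b b b b b b b b b b b B B B B   (applied B -> B B)
  Step 28: b b b b b b b b b b b b B B B B  =>  b b b b b b b b b b b b b B B B   (applied B -> b)
  Step 29: b b b b b b b b b b b b b B B B  =>  b b b b b b b b b b b b b b B B   (applied B -> b)
  Step 30: b b b b b b b b b b b b b b B B  =>  b b b b b b b b b b b b b b b B   (applied B -> b)
  Step 31: b b b b b b b b b b b b b b b B  =>  b b b b b b b b b b b b b b b b   (applied B -> b)
Final yield: b b b b b b b b b b b b b b b b
Total rewrite steps: 31

31


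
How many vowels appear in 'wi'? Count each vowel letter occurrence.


Scanning each character of 'wi':
  Position 1: 'w' -> consonant (running count: 0)
  Position 2: 'i' -> vowel (running count: 1)
Total vowels: 1

1


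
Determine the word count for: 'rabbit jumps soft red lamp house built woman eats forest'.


Counting words by splitting on spaces:
  Word 1: 'rabbit'
  Word 2: 'jumps'
  Word 3: 'soft'
  Word 4: 'red'
  Word 5: 'lamp'
  Word 6: 'house'
  Word 7: 'built'
  Word 8: 'woman'
  Word 9: 'eats'
  Word 10: 'forest'
Total words: 10

10


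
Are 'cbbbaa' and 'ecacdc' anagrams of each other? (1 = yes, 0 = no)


Sort characters of 'cbbbaa': 'aabbbc'
Sort characters of 'ecacdc': 'acccde'
Sorted forms differ -> they are NOT anagrams
Result: 0

0


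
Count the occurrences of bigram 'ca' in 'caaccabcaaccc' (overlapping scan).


Scanning 'caaccabcaaccc' for bigram 'ca':
  Position 0: 'ca' -> MATCH
  Position 1: 'aa' -> no
  Position 2: 'ac' -> no
  Position 3: 'cc' -> no
  Position 4: 'ca' -> MATCH
  Position 5: 'ab' -> no
  Position 6: 'bc' -> no
  Position 7: 'ca' -> MATCH
  Position 8: 'aa' -> no
  Position 9: 'ac' -> no
  Position 10: 'cc' -> no
  Position 11: 'cc' -> no
Total matches: 3

3


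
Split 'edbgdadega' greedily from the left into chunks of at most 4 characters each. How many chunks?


'edbgdadega' has 10 characters.
Chunking with max size 4:
  Chunk 1: 'edbg' (positions 0-3)
  Chunk 2: 'dade' (positions 4-7)
  Chunk 3: 'ga' (positions 8-9)
Total chunks: ceil(10 / 4) = 3

3


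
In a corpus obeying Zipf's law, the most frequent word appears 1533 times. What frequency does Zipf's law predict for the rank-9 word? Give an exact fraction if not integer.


Zipf's law: freq(rank) = f1 / rank
f1 = 1533, rank = 9
freq = 1533 / 9
GCD(1533, 9) = 3
Simplified: 511/3

511/3


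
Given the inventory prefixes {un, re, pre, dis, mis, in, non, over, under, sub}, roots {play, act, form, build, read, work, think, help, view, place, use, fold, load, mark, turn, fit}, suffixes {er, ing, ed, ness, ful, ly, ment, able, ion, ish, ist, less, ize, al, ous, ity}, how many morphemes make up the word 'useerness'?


Segmenting 'useerness' against the inventory:
  'use' -> root (morpheme 1)
  'er' -> suffix (morpheme 2)
  'ness' -> suffix (morpheme 3)
Total morphemes: 3

3


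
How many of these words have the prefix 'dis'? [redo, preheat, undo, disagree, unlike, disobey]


Checking each word for prefix 'dis':
  'redo' -> no (count: 0)
  'preheat' -> no (count: 0)
  'undo' -> no (count: 0)
  'disagree' -> YES, starts with 'dis' (count: 1)
  'unlike' -> no (count: 1)
  'disobey' -> YES, starts with 'dis' (count: 2)
Total with prefix 'dis': 2

2


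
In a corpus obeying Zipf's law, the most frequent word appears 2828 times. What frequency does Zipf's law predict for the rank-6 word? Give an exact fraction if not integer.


Zipf's law: freq(rank) = f1 / rank
f1 = 2828, rank = 6
freq = 2828 / 6
GCD(2828, 6) = 2
Simplified: 1414/3

1414/3


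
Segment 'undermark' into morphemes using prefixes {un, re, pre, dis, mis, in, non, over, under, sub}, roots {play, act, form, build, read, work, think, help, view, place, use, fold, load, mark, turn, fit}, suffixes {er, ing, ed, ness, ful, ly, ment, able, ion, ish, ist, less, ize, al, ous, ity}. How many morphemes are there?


Segmenting 'undermark' against the inventory:
  'under' -> prefix (morpheme 1)
  'mark' -> root (morpheme 2)
Total morphemes: 2

2


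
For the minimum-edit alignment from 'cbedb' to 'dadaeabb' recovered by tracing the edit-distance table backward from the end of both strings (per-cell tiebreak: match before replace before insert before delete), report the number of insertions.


Edit distance = 6. Backtracking from cell (5, 8) with preference match > replace > insert > delete,
then listing the resulting alignment 'cbedb' -> 'dadaeabb' left to right:
  Step 1: insert 'd' [insertion #1]
  Step 2: insert 'a' [insertion #2]
  Step 3: replace c->d
  Step 4: replace b->a
  Step 5: keep 'e'
  Step 6: insert 'a' [insertion #3]
  Step 7: replace d->b
  Step 8: keep 'b'
Total insertions: 3

3


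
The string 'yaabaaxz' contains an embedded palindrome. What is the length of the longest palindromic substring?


Scanning 'yaabaaxz' for palindromic substrings.
Substring at positions 1-5: 'aabaa'.
Check: reverse('aabaa') = 'aabaa' -> palindrome confirmed.
Neighbouring characters ('y' / 'x') break symmetry, so it cannot extend further.
No longer palindromic substring exists; longest length = 5

5


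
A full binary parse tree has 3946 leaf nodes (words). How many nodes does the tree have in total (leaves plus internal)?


Leaf nodes (terminals): 3946
Internal nodes = n - 1 = 3946 - 1 = 3945
Total = leaves + internal = 3946 + 3945 = 7891

7891


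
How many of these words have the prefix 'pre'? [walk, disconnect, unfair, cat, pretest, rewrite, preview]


Checking each word for prefix 'pre':
  'walk' -> no (count: 0)
  'disconnect' -> no (count: 0)
  'unfair' -> no (count: 0)
  'cat' -> no (count: 0)
  'pretest' -> YES, starts with 'pre' (count: 1)
  'rewrite' -> no (count: 1)
  'preview' -> YES, starts with 'pre' (count: 2)
Total with prefix 'pre': 2

2


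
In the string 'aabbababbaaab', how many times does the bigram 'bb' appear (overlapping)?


Scanning 'aabbababbaaab' for bigram 'bb':
  Position 0: 'aa' -> no
  Position 1: 'ab' -> no
  Position 2: 'bb' -> MATCH
  Position 3: 'ba' -> no
  Position 4: 'ab' -> no
  Position 5: 'ba' -> no
  Position 6: 'ab' -> no
  Position 7: 'bb' -> MATCH
  Position 8: 'ba' -> no
  Position 9: 'aa' -> no
  Position 10: 'aa' -> no
  Position 11: 'ab' -> no
Total matches: 2

2


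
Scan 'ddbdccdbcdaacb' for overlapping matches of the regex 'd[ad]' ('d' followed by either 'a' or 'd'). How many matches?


Pattern: d[ad] means 'd' followed by either 'a' or 'd'.
Scanning 'ddbdccdbcdaacb' position-by-position:
  Pos 0: window 'dd' -> MATCH
  Pos 1: window 'db' -> no
  Pos 2: window 'bd' -> no
  Pos 3: window 'dc' -> no
  Pos 4: window 'cc' -> no
  Pos 5: window 'cd' -> no
  Pos 6: window 'db' -> no
  Pos 7: window 'bc' -> no
  Pos 8: window 'cd' -> no
  Pos 9: window 'da' -> MATCH
  Pos 10: window 'aa' -> no
  Pos 11: window 'ac' -> no
  Pos 12: window 'cb' -> no
  Pos 13: window 'b' -> no
Total matches: 2

2


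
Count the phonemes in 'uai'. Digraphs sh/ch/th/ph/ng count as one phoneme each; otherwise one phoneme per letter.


Parsing 'uai' greedily, digraphs first:
  'u' -> vowel phoneme (phonemes so far: 1)
  'a' -> vowel phoneme (phonemes so far: 2)
  'i' -> vowel phoneme (phonemes so far: 3)
Total phonemes: 3

3


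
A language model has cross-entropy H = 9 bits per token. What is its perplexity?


Perplexity formula: PP = 2^H
H = 9
PP = 2^9
PP = 2^9 = 512

512


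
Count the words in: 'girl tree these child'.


Counting words by splitting on spaces:
  Word 1: 'girl'
  Word 2: 'tree'
  Word 3: 'these'
  Word 4: 'child'
Total words: 4

4


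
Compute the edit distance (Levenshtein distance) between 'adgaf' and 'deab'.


Building DP table for s1='adgaf' (len 5) and s2='deab' (len 4):
       d  e  a  b
    0  1  2  3  4
  a 1  1  2  2  3
  d 2  1  2  3  3
  g 3  2  2  3  4
  a 4  3  3  2  3
  f 5  4  4  3  3
Edit distance = dp[5][4] = 3

3


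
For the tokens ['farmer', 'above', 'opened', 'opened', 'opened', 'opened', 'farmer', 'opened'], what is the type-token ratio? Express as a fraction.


Tokens: 8
Unique types: ('above', 'farmer', 'opened') = 3
TTR = 3/8
Already in lowest terms.

3/8


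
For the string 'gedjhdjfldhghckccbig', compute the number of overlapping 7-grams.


String 'gedjhdjfldhghckccbig' has length L = 20.
Number of overlapping n-grams = L - n + 1
Substituting: 20 - 7 + 1 = 14

14


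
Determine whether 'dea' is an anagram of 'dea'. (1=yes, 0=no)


Sort characters of 'dea': 'ade'
Sort characters of 'dea': 'ade'
Sorted forms match -> they ARE anagrams
Result: 1

1


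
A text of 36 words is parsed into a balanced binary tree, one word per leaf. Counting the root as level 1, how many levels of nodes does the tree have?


In a balanced binary tree with n leaves the deepest leaf is ceil(log2(n)) edges below the root,
so counting node levels inclusive of root and leaves gives ceil(log2(n)) + 1 levels.
log2(36) = 5.1699
ceil(5.1699) = 6
levels = 6 + 1 = 7

7


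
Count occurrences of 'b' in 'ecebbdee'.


Scanning 'ecebbdee' for 'b':
  Position 3: 'b' -> MATCH (count: 1)
  Position 4: 'b' -> MATCH (count: 2)
Total occurrences of 'b': 2

2


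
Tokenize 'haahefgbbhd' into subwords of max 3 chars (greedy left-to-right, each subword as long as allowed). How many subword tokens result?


'haahefgbbhd' has 11 characters.
Chunking with max size 3:
  Chunk 1: 'haa' (positions 0-2)
  Chunk 2: 'hef' (positions 3-5)
  Chunk 3: 'gbb' (positions 6-8)
  Chunk 4: 'hd' (positions 9-10)
Total chunks: ceil(11 / 3) = 4

4


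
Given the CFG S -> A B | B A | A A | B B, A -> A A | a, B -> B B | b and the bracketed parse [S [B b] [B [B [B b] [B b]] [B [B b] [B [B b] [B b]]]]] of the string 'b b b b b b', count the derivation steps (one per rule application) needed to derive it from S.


Every bracketed nonterminal node [X ...] in the tree is produced by exactly one rule application.
Reading the tree off as a leftmost derivation:
  Step 1: S  =>  B B   (applied S -> B B)
  Step 2: B B  =>  b B   (applied B -> b)
  Step 3: b B  =>  b B B   (applied B -> B B)
  Step 4: b B B  =>  b B B B   (applied B -> B B)
  Step 5: b B B B  =>  b b B B   (applied B -> b)
  Step 6: b b B B  =>  b b b B   (applied B -> b)
  Step 7: b b b B  =>  b b b B B   (applied B -> B B)
  Step 8: b b b B B  =>  b b b b B   (applied B -> b)
  Step 9: b b b b B  =>  b b b b B B   (applied B -> B B)
  Step 10: b b b b B B  =>  b b b b b B   (applied B -> b)
  Step 11: b b b b b B  =>  b b b b b b   (applied B -> b)
Final yield: b b b b b b
Total rewrite steps: 11

11


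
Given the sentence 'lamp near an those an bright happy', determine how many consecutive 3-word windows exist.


Word trigrams from [7] words:
  Trigram 1: (lamp near an)
  Trigram 2: (near an those)
  Trigram 3: (an those an)
  Trigram 4: (those an bright)
  Trigram 5: (an bright happy)
Total word trigrams: 7 - 2 = 5

5


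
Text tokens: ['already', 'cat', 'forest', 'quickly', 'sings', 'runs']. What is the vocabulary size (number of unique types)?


Listing all tokens and tracking unique types:
  Token 1: 'already' -> NEW (unique so far: 1)
  Token 2: 'cat' -> NEW (unique so far: 2)
  Token 3: 'forest' -> NEW (unique so far: 3)
  Token 4: 'quickly' -> NEW (unique so far: 4)
  Token 5: 'sings' -> NEW (unique so far: 5)
  Token 6: 'runs' -> NEW (unique so far: 6)
Unique types: ('already', 'cat', 'forest', 'quickly', 'runs', 'sings')
Vocabulary size: 6

6


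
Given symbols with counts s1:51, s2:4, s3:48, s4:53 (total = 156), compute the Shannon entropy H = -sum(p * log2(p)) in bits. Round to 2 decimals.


Computing entropy H = -sum(p_i * log2(p_i)):
  s1: p = 51/156 = 0.3269, -p*log2(p) = 0.5273
  s2: p = 4/156 = 0.0256, -p*log2(p) = 0.1355
  s3: p = 48/156 = 0.3077, -p*log2(p) = 0.5232
  s4: p = 53/156 = 0.3397, -p*log2(p) = 0.5291
H = sum of terms = 1.7151
Rounded to 2 decimals: 1.72

1.72


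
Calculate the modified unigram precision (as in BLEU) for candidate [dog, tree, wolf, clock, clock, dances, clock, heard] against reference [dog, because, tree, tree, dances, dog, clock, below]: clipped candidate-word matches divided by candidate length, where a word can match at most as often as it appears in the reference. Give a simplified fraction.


Reference word counts: {'because': 1, 'below': 1, 'clock': 1, 'dances': 1, 'dog': 2, 'tree': 2}
Checking each candidate word (with clipping):
  'dog' -> in reference (ref count 2, used 1/2) -> match (matches: 1)
  'tree' -> in reference (ref count 2, used 1/2) -> match (matches: 2)
  'wolf' -> not in reference -> no match (matches: 2)
  'clock' -> in reference (ref count 1, used 1/1) -> match (matches: 3)
  'clock' -> ref count 1 already used up (1/1) -> clipped, no match (matches: 3)
  'dances' -> in reference (ref count 1, used 1/1) -> match (matches: 4)
  'clock' -> ref count 1 already used up (1/1) -> clipped, no match (matches: 4)
  'heard' -> not in reference -> no match (matches: 4)
Clipped matches: 4, Candidate length: 8
Precision = 4/8 = 1/2

1/2


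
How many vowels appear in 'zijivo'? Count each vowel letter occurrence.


Scanning each character of 'zijivo':
  Position 1: 'z' -> consonant (running count: 0)
  Position 2: 'i' -> vowel (running count: 1)
  Position 3: 'j' -> consonant (running count: 1)
  Position 4: 'i' -> vowel (running count: 2)
  Position 5: 'v' -> consonant (running count: 2)
  Position 6: 'o' -> vowel (running count: 3)
Total vowels: 3

3


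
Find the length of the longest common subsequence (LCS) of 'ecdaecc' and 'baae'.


DP table for LCS of 'ecdaecc' and 'baae':
       b  a  a  e
    0  0  0  0  0
  e 0  0  0  0  1
  c 0  0  0  0  1
  d 0  0  0  0  1
  a 0  0  1  1  1
  e 0  0  1  1  2
  c 0  0  1  1  2
  c 0  0  1  1  2
LCS: 'ae'
LCS length = 2

2


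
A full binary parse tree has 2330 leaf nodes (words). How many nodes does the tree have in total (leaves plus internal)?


Leaf nodes (terminals): 2330
Internal nodes = n - 1 = 2330 - 1 = 2329
Total = leaves + internal = 2330 + 2329 = 4659

4659


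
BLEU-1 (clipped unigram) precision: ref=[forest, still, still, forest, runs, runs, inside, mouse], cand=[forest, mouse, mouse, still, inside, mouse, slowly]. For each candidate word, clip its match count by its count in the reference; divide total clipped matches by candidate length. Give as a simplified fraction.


Reference word counts: {'forest': 2, 'inside': 1, 'mouse': 1, 'runs': 2, 'still': 2}
Checking each candidate word (with clipping):
  'forest' -> in reference (ref count 2, used 1/2) -> match (matches: 1)
  'mouse' -> in reference (ref count 1, used 1/1) -> match (matches: 2)
  'mouse' -> ref count 1 already used up (1/1) -> clipped, no match (matches: 2)
  'still' -> in reference (ref count 2, used 1/2) -> match (matches: 3)
  'inside' -> in reference (ref count 1, used 1/1) -> match (matches: 4)
  'mouse' -> ref count 1 already used up (1/1) -> clipped, no match (matches: 4)
  'slowly' -> not in reference -> no match (matches: 4)
Clipped matches: 4, Candidate length: 7
Precision = 4/7

4/7


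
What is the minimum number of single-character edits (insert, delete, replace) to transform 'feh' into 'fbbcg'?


Building DP table for s1='feh' (len 3) and s2='fbbcg' (len 5):
       f  b  b  c  g
    0  1  2  3  4  5
  f 1  0  1  2  3  4
  e 2  1  1  2  3  4
  h 3  2  2  2  3  4
Edit distance = dp[3][5] = 4

4


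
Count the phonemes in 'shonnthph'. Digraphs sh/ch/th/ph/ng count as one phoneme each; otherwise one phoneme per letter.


Parsing 'shonnthph' greedily, digraphs first:
  'sh' -> digraph (1 consonant phoneme) (phonemes so far: 1)
  'o' -> vowel phoneme (phonemes so far: 2)
  'n' -> consonant phoneme (phonemes so far: 3)
  'n' -> consonant phoneme (phonemes so far: 4)
  'th' -> digraph (1 consonant phoneme) (phonemes so far: 5)
  'ph' -> digraph (1 consonant phoneme) (phonemes so far: 6)
Total phonemes: 6

6


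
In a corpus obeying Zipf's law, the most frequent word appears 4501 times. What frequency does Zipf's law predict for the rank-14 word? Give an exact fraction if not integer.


Zipf's law: freq(rank) = f1 / rank
f1 = 4501, rank = 14
freq = 4501 / 14
GCD(4501, 14) = 7
Simplified: 643/2

643/2


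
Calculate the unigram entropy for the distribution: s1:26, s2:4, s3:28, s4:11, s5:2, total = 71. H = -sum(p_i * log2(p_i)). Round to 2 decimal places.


Computing entropy H = -sum(p_i * log2(p_i)):
  s1: p = 26/71 = 0.3662, -p*log2(p) = 0.5307
  s2: p = 4/71 = 0.0563, -p*log2(p) = 0.2338
  s3: p = 28/71 = 0.3944, -p*log2(p) = 0.5294
  s4: p = 11/71 = 0.1549, -p*log2(p) = 0.4168
  s5: p = 2/71 = 0.0282, -p*log2(p) = 0.1451
H = sum of terms = 1.8558
Rounded to 2 decimals: 1.86

1.86


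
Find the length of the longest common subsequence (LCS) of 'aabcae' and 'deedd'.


DP table for LCS of 'aabcae' and 'deedd':
       d  e  e  d  d
    0  0  0  0  0  0
  a 0  0  0  0  0  0
  a 0  0  0  0  0  0
  b 0  0  0  0  0  0
  c 0  0  0  0  0  0
  a 0  0  0  0  0  0
  e 0  0  1  1  1  1
LCS: 'e'
LCS length = 1

1


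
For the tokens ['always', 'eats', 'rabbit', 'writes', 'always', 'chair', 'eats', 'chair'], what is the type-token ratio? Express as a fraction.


Tokens: 8
Unique types: ('always', 'chair', 'eats', 'rabbit', 'writes') = 5
TTR = 5/8
Already in lowest terms.

5/8


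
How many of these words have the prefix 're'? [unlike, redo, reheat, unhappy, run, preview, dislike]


Checking each word for prefix 're':
  'unlike' -> no (count: 0)
  'redo' -> YES, starts with 're' (count: 1)
  'reheat' -> YES, starts with 're' (count: 2)
  'unhappy' -> no (count: 2)
  'run' -> no (count: 2)
  'preview' -> no (count: 2)
  'dislike' -> no (count: 2)
Total with prefix 're': 2

2


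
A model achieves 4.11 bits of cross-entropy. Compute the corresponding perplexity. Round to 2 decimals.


Perplexity formula: PP = 2^H
H = 4.11
PP = 2^4.11
Decompose: 2^4.11 = 2^4 * 2^0.11
2^4 = 16, 2^0.11 ~ 1.0792282
PP ~ 16 * 1.0792282 = 17.2676512
Rounded to 2 decimals: 17.27

17.27


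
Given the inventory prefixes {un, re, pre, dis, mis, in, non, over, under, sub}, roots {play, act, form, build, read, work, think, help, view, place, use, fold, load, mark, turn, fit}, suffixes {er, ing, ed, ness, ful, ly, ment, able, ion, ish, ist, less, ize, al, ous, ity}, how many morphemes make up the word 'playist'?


Segmenting 'playist' against the inventory:
  'play' -> root (morpheme 1)
  'ist' -> suffix (morpheme 2)
Total morphemes: 2

2


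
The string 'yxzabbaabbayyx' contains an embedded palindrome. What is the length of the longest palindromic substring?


Scanning 'yxzabbaabbayyx' for palindromic substrings.
Substring at positions 3-10: 'abbaabba'.
Check: reverse('abbaabba') = 'abbaabba' -> palindrome confirmed.
Neighbouring characters ('z' / 'y') break symmetry, so it cannot extend further.
No longer palindromic substring exists; longest length = 8

8


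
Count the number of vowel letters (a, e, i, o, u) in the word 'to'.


Scanning each character of 'to':
  Position 1: 't' -> consonant (running count: 0)
  Position 2: 'o' -> vowel (running count: 1)
Total vowels: 1

1


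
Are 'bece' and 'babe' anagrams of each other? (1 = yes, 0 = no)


Sort characters of 'bece': 'bcee'
Sort characters of 'babe': 'abbe'
Sorted forms differ -> they are NOT anagrams
Result: 0

0


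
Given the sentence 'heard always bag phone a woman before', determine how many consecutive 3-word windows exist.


Word trigrams from [7] words:
  Trigram 1: (heard always bag)
  Trigram 2: (always bag phone)
  Trigram 3: (bag phone a)
  Trigram 4: (phone a woman)
  Trigram 5: (a woman before)
Total word trigrams: 7 - 2 = 5

5


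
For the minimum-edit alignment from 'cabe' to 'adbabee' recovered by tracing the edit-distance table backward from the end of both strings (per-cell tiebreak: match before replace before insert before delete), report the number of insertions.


Edit distance = 4. Backtracking from cell (4, 7) with preference match > replace > insert > delete,
then listing the resulting alignment 'cabe' -> 'adbabee' left to right:
  Step 1: insert 'a' [insertion #1]
  Step 2: insert 'd' [insertion #2]
  Step 3: replace c->b
  Step 4: keep 'a'
  Step 5: keep 'b'
  Step 6: insert 'e' [insertion #3]
  Step 7: keep 'e'
Total insertions: 3

3


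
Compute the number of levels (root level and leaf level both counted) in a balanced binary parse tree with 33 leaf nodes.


In a balanced binary tree with n leaves the deepest leaf is ceil(log2(n)) edges below the root,
so counting node levels inclusive of root and leaves gives ceil(log2(n)) + 1 levels.
log2(33) = 5.0444
ceil(5.0444) = 6
levels = 6 + 1 = 7

7


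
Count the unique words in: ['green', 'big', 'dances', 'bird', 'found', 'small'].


Listing all tokens and tracking unique types:
  Token 1: 'green' -> NEW (unique so far: 1)
  Token 2: 'big' -> NEW (unique so far: 2)
  Token 3: 'dances' -> NEW (unique so far: 3)
  Token 4: 'bird' -> NEW (unique so far: 4)
  Token 5: 'found' -> NEW (unique so far: 5)
  Token 6: 'small' -> NEW (unique so far: 6)
Unique types: ('big', 'bird', 'dances', 'found', 'green', 'small')
Vocabulary size: 6

6


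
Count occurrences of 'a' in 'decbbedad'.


Scanning 'decbbedad' for 'a':
  Position 7: 'a' -> MATCH (count: 1)
Total occurrences of 'a': 1

1


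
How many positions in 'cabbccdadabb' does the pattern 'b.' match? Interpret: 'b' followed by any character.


Pattern: b. means 'b' followed by any character.
Scanning 'cabbccdadabb' position-by-position:
  Pos 0: window 'ca' -> no
  Pos 1: window 'ab' -> no
  Pos 2: window 'bb' -> MATCH
  Pos 3: window 'bc' -> MATCH
  Pos 4: window 'cc' -> no
  Pos 5: window 'cd' -> no
  Pos 6: window 'da' -> no
  Pos 7: window 'ad' -> no
  Pos 8: window 'da' -> no
  Pos 9: window 'ab' -> no
  Pos 10: window 'bb' -> MATCH
  Pos 11: window 'b' -> no
Total matches: 3

3


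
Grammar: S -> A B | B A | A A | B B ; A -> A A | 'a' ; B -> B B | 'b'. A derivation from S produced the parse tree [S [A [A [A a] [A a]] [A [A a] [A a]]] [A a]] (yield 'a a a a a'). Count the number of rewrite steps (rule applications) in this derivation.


Every bracketed nonterminal node [X ...] in the tree is produced by exactly one rule application.
Reading the tree off as a leftmost derivation:
  Step 1: S  =>  A A   (applied S -> A A)
  Step 2: A A  =>  A A A   (applied A -> A A)
  Step 3: A A A  =>  A A A A   (applied A -> A A)
  Step 4: A A A A  =>  a A A A   (applied A -> a)
  Step 5: a A A A  =>  a a A A   (applied A -> a)
  Step 6: a a A A  =>  a a A A A   (applied A -> A A)
  Step 7: a a A A A  =>  a a a A A   (applied A -> a)
  Step 8: a a a A A  =>  a a a a A   (applied A -> a)
  Step 9: a a a a A  =>  a a a a a   (applied A -> a)
Final yield: a a a a a
Total rewrite steps: 9

9


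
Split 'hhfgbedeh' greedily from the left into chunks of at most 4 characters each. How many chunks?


'hhfgbedeh' has 9 characters.
Chunking with max size 4:
  Chunk 1: 'hhfg' (positions 0-3)
  Chunk 2: 'bede' (positions 4-7)
  Chunk 3: 'h' (positions 8-8)
Total chunks: ceil(9 / 4) = 3

3


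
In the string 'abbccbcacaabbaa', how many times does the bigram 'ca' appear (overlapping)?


Scanning 'abbccbcacaabbaa' for bigram 'ca':
  Position 0: 'ab' -> no
  Position 1: 'bb' -> no
  Position 2: 'bc' -> no
  Position 3: 'cc' -> no
  Position 4: 'cb' -> no
  Position 5: 'bc' -> no
  Position 6: 'ca' -> MATCH
  Position 7: 'ac' -> no
  Position 8: 'ca' -> MATCH
  Position 9: 'aa' -> no
  Position 10: 'ab' -> no
  Position 11: 'bb' -> no
  Position 12: 'ba' -> no
  Position 13: 'aa' -> no
Total matches: 2

2


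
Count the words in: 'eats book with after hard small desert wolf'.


Counting words by splitting on spaces:
  Word 1: 'eats'
  Word 2: 'book'
  Word 3: 'with'
  Word 4: 'after'
  Word 5: 'hard'
  Word 6: 'small'
  Word 7: 'desert'
  Word 8: 'wolf'
Total words: 8

8


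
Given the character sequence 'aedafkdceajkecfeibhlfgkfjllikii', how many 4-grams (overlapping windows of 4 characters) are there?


String 'aedafkdceajkecfeibhlfgkfjllikii' has length L = 31.
Number of overlapping n-grams = L - n + 1
Substituting: 31 - 4 + 1 = 28

28


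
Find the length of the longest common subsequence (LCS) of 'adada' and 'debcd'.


DP table for LCS of 'adada' and 'debcd':
       d  e  b  c  d
    0  0  0  0  0  0
  a 0  0  0  0  0  0
  d 0  1  1  1  1  1
  a 0  1  1  1  1  1
  d 0  1  1  1  1  2
  a 0  1  1  1  1  2
LCS: 'dd'
LCS length = 2

2


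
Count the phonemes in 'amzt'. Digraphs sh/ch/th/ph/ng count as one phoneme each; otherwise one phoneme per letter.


Parsing 'amzt' greedily, digraphs first:
  'a' -> vowel phoneme (phonemes so far: 1)
  'm' -> consonant phoneme (phonemes so far: 2)
  'z' -> consonant phoneme (phonemes so far: 3)
  't' -> consonant phoneme (phonemes so far: 4)
Total phonemes: 4

4


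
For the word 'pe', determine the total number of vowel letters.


Scanning each character of 'pe':
  Position 1: 'p' -> consonant (running count: 0)
  Position 2: 'e' -> vowel (running count: 1)
Total vowels: 1

1


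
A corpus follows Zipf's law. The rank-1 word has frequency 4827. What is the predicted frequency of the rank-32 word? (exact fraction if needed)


Zipf's law: freq(rank) = f1 / rank
f1 = 4827, rank = 32
freq = 4827 / 32
GCD(4827, 32) = 1
Simplified: 4827/32

4827/32


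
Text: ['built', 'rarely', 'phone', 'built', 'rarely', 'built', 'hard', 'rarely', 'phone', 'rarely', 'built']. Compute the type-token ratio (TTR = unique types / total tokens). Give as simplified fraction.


Tokens: 11
Unique types: ('built', 'hard', 'phone', 'rarely') = 4
TTR = 4/11
Already in lowest terms.

4/11


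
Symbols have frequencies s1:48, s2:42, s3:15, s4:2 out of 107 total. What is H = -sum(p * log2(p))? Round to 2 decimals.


Computing entropy H = -sum(p_i * log2(p_i)):
  s1: p = 48/107 = 0.4486, -p*log2(p) = 0.5188
  s2: p = 42/107 = 0.3925, -p*log2(p) = 0.5296
  s3: p = 15/107 = 0.1402, -p*log2(p) = 0.3974
  s4: p = 2/107 = 0.0187, -p*log2(p) = 0.1073
H = sum of terms = 1.5531
Rounded to 2 decimals: 1.55

1.55


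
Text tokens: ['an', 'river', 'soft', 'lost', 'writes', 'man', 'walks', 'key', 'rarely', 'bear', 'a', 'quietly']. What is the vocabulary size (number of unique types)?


Listing all tokens and tracking unique types:
  Token 1: 'an' -> NEW (unique so far: 1)
  Token 2: 'river' -> NEW (unique so far: 2)
  Token 3: 'soft' -> NEW (unique so far: 3)
  Token 4: 'lost' -> NEW (unique so far: 4)
  Token 5: 'writes' -> NEW (unique so far: 5)
  Token 6: 'man' -> NEW (unique so far: 6)
  Token 7: 'walks' -> NEW (unique so far: 7)
  Token 8: 'key' -> NEW (unique so far: 8)
  Token 9: 'rarely' -> NEW (unique so far: 9)
  Token 10: 'bear' -> NEW (unique so far: 10)
  Token 11: 'a' -> NEW (unique so far: 11)
  Token 12: 'quietly' -> NEW (unique so far: 12)
Unique types: ('a', 'an', 'bear', 'key', 'lost', 'man', 'quietly', 'rarely', 'river', 'soft', 'walks', 'writes')
Vocabulary size: 12

12


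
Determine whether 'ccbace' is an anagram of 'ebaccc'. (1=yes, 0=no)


Sort characters of 'ccbace': 'abccce'
Sort characters of 'ebaccc': 'abccce'
Sorted forms match -> they ARE anagrams
Result: 1

1


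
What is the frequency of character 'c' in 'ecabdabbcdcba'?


Scanning 'ecabdabbcdcba' for 'c':
  Position 1: 'c' -> MATCH (count: 1)
  Position 8: 'c' -> MATCH (count: 2)
  Position 10: 'c' -> MATCH (count: 3)
Total occurrences of 'c': 3

3


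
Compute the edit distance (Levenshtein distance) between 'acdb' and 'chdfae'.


Building DP table for s1='acdb' (len 4) and s2='chdfae' (len 6):
       c  h  d  f  a  e
    0  1  2  3  4  5  6
  a 1  1  2  3  4  4  5
  c 2  1  2  3  4  5  5
  d 3  2  2  2  3  4  5
  b 4  3  3  3  3  4  5
Edit distance = dp[4][6] = 5

5


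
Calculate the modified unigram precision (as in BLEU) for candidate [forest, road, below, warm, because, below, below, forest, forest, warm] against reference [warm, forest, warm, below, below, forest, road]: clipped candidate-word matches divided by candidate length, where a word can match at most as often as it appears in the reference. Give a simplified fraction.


Reference word counts: {'below': 2, 'forest': 2, 'road': 1, 'warm': 2}
Checking each candidate word (with clipping):
  'forest' -> in reference (ref count 2, used 1/2) -> match (matches: 1)
  'road' -> in reference (ref count 1, used 1/1) -> match (matches: 2)
  'below' -> in reference (ref count 2, used 1/2) -> match (matches: 3)
  'warm' -> in reference (ref count 2, used 1/2) -> match (matches: 4)
  'because' -> not in reference -> no match (matches: 4)
  'below' -> in reference (ref count 2, used 2/2) -> match (matches: 5)
  'below' -> ref count 2 already used up (2/2) -> clipped, no match (matches: 5)
  'forest' -> in reference (ref count 2, used 2/2) -> match (matches: 6)
  'forest' -> ref count 2 already used up (2/2) -> clipped, no match (matches: 6)
  'warm' -> in reference (ref count 2, used 2/2) -> match (matches: 7)
Clipped matches: 7, Candidate length: 10
Precision = 7/10

7/10


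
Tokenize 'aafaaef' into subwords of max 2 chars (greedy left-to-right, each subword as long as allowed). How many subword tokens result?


'aafaaef' has 7 characters.
Chunking with max size 2:
  Chunk 1: 'aa' (positions 0-1)
  Chunk 2: 'fa' (positions 2-3)
  Chunk 3: 'ae' (positions 4-5)
  Chunk 4: 'f' (positions 6-6)
Total chunks: ceil(7 / 2) = 4

4


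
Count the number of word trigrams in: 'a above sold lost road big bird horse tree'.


Word trigrams from [9] words:
  Trigram 1: (a above sold)
  Trigram 2: (above sold lost)
  Trigram 3: (sold lost road)
  Trigram 4: (lost road big)
  Trigram 5: (road big bird)
  Trigram 6: (big bird horse)
  Trigram 7: (bird horse tree)
Total word trigrams: 9 - 2 = 7

7


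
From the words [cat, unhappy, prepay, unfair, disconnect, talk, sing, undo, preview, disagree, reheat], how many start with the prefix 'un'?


Checking each word for prefix 'un':
  'cat' -> no (count: 0)
  'unhappy' -> YES, starts with 'un' (count: 1)
  'prepay' -> no (count: 1)
  'unfair' -> YES, starts with 'un' (count: 2)
  'disconnect' -> no (count: 2)
  'talk' -> no (count: 2)
  'sing' -> no (count: 2)
  'undo' -> YES, starts with 'un' (count: 3)
  'preview' -> no (count: 3)
  'disagree' -> no (count: 3)
  'reheat' -> no (count: 3)
Total with prefix 'un': 3

3


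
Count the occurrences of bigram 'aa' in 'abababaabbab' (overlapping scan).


Scanning 'abababaabbab' for bigram 'aa':
  Position 0: 'ab' -> no
  Position 1: 'ba' -> no
  Position 2: 'ab' -> no
  Position 3: 'ba' -> no
  Position 4: 'ab' -> no
  Position 5: 'ba' -> no
  Position 6: 'aa' -> MATCH
  Position 7: 'ab' -> no
  Position 8: 'bb' -> no
  Position 9: 'ba' -> no
  Position 10: 'ab' -> no
Total matches: 1

1


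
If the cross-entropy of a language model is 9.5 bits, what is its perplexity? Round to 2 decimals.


Perplexity formula: PP = 2^H
H = 9.5
PP = 2^9.5
Decompose: 2^9.5 = 2^9 * 2^0.5 = 2^9 * sqrt(2)
2^9 = 512, sqrt(2) ~ 1.4142136
PP ~ 512 * 1.4142136 = 724.0773632
Rounded to 2 decimals: 724.08

724.08


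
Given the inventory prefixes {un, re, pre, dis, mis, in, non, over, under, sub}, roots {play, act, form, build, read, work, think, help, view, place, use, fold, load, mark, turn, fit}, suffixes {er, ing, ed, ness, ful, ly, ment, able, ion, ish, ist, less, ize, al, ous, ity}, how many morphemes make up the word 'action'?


Segmenting 'action' against the inventory:
  'act' -> root (morpheme 1)
  'ion' -> suffix (morpheme 2)
Total morphemes: 2

2


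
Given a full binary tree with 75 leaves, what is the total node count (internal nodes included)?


Leaf nodes (terminals): 75
Internal nodes = n - 1 = 75 - 1 = 74
Total = leaves + internal = 75 + 74 = 149

149


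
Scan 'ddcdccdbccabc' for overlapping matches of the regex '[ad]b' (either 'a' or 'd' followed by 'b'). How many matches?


Pattern: [ad]b means either 'a' or 'd' followed by 'b'.
Scanning 'ddcdccdbccabc' position-by-position:
  Pos 0: window 'dd' -> no
  Pos 1: window 'dc' -> no
  Pos 2: window 'cd' -> no
  Pos 3: window 'dc' -> no
  Pos 4: window 'cc' -> no
  Pos 5: window 'cd' -> no
  Pos 6: window 'db' -> MATCH
  Pos 7: window 'bc' -> no
  Pos 8: window 'cc' -> no
  Pos 9: window 'ca' -> no
  Pos 10: window 'ab' -> MATCH
  Pos 11: window 'bc' -> no
  Pos 12: window 'c' -> no
Total matches: 2

2


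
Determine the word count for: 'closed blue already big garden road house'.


Counting words by splitting on spaces:
  Word 1: 'closed'
  Word 2: 'blue'
  Word 3: 'already'
  Word 4: 'big'
  Word 5: 'garden'
  Word 6: 'road'
  Word 7: 'house'
Total words: 7

7


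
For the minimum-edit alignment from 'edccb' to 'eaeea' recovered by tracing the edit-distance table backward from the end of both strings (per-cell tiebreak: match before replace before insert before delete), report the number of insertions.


Edit distance = 4. Backtracking from cell (5, 5) with preference match > replace > insert > delete,
then listing the resulting alignment 'edccb' -> 'eaeea' left to right:
  Step 1: keep 'e'
  Step 2: replace d->a
  Step 3: replace c->e
  Step 4: replace c->e
  Step 5: replace b->a
Total insertions: 0

0
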